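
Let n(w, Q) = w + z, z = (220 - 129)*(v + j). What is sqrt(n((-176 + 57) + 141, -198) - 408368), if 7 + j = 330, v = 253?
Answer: I*sqrt(355930) ≈ 596.6*I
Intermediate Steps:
j = 323 (j = -7 + 330 = 323)
z = 52416 (z = (220 - 129)*(253 + 323) = 91*576 = 52416)
n(w, Q) = 52416 + w (n(w, Q) = w + 52416 = 52416 + w)
sqrt(n((-176 + 57) + 141, -198) - 408368) = sqrt((52416 + ((-176 + 57) + 141)) - 408368) = sqrt((52416 + (-119 + 141)) - 408368) = sqrt((52416 + 22) - 408368) = sqrt(52438 - 408368) = sqrt(-355930) = I*sqrt(355930)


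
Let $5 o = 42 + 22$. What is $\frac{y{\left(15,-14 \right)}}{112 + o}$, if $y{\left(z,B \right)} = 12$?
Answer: $\frac{5}{52} \approx 0.096154$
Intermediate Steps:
$o = \frac{64}{5}$ ($o = \frac{42 + 22}{5} = \frac{1}{5} \cdot 64 = \frac{64}{5} \approx 12.8$)
$\frac{y{\left(15,-14 \right)}}{112 + o} = \frac{1}{112 + \frac{64}{5}} \cdot 12 = \frac{1}{\frac{624}{5}} \cdot 12 = \frac{5}{624} \cdot 12 = \frac{5}{52}$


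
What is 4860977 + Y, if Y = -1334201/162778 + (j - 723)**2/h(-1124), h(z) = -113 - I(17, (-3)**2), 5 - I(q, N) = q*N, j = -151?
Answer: 361277915639/73990 ≈ 4.8828e+6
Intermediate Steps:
I(q, N) = 5 - N*q (I(q, N) = 5 - q*N = 5 - N*q)
h(z) = 35 (h(z) = -113 - (5 - 1*(-3)**2*17) = -113 - (5 - 1*9*17) = -113 - (5 - 153) = -113 - 1*(-148) = -113 + 148 = 35)
Y = 1614227409/73990 (Y = -1334201/162778 + (-151 - 723)**2/35 = -1334201*1/162778 + (-874)**2*(1/35) = -121291/14798 + 763876*(1/35) = -121291/14798 + 763876/35 = 1614227409/73990 ≈ 21817.)
4860977 + Y = 4860977 + 1614227409/73990 = 361277915639/73990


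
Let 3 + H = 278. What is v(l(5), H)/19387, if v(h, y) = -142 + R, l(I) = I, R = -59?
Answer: -201/19387 ≈ -0.010368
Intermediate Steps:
H = 275 (H = -3 + 278 = 275)
v(h, y) = -201 (v(h, y) = -142 - 59 = -201)
v(l(5), H)/19387 = -201/19387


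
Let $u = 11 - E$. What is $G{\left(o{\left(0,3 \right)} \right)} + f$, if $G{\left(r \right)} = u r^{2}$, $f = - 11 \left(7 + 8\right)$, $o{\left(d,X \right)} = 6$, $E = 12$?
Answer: $-201$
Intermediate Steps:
$u = -1$ ($u = 11 - 12 = -1$)
$f = -165$ ($f = \left(-11\right) 15 = -165$)
$G{\left(r \right)} = - r^{2}$
$G{\left(o{\left(0,3 \right)} \right)} + f = - 6^{2} - 165 = \left(-1\right) 36 - 165 = -36 - 165 = -201$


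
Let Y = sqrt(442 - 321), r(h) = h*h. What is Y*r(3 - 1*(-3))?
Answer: 396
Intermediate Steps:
r(h) = h**2
Y = 11 (Y = sqrt(121) = 11)
Y*r(3 - 1*(-3)) = 11*(3 - 1*(-3))**2 = 11*(3 + 3)**2 = 11*6**2 = 11*36 = 396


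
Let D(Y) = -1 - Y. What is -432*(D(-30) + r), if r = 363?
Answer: -169344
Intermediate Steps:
-432*(D(-30) + r) = -432*((-1 - 1*(-30)) + 363) = -432*((-1 + 30) + 363) = -432*(29 + 363) = -432*392 = -169344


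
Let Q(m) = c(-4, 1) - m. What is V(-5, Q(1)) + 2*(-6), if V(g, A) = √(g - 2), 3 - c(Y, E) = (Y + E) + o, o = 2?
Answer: -12 + I*√7 ≈ -12.0 + 2.6458*I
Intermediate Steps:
c(Y, E) = 1 - E - Y (c(Y, E) = 3 - ((Y + E) + 2) = 3 - ((E + Y) + 2) = 3 - (2 + E + Y) = 3 + (-2 - E - Y) = 1 - E - Y)
Q(m) = 4 - m (Q(m) = (1 - 1*1 - 1*(-4)) - m = (1 - 1 + 4) - m = 4 - m)
V(g, A) = √(-2 + g)
V(-5, Q(1)) + 2*(-6) = √(-2 - 5) + 2*(-6) = √(-7) - 12 = I*√7 - 12 = -12 + I*√7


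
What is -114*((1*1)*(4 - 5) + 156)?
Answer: -17670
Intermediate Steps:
-114*((1*1)*(4 - 5) + 156) = -114*(1*(-1) + 156) = -114*(-1 + 156) = -114*155 = -17670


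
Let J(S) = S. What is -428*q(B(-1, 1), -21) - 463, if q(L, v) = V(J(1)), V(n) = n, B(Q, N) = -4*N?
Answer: -891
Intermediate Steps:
q(L, v) = 1
-428*q(B(-1, 1), -21) - 463 = -428*1 - 463 = -428 - 463 = -891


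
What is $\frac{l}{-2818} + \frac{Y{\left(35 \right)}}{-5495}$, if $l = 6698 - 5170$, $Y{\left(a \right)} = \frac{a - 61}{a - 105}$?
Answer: $- \frac{146954617}{270985925} \approx -0.5423$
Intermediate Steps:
$Y{\left(a \right)} = \frac{-61 + a}{-105 + a}$
$l = 1528$ ($l = 6698 - 5170 = 1528$)
$\frac{l}{-2818} + \frac{Y{\left(35 \right)}}{-5495} = \frac{1528}{-2818} + \frac{\frac{1}{-105 + 35} \left(-61 + 35\right)}{-5495} = 1528 \left(- \frac{1}{2818}\right) + \frac{1}{-70} \left(-26\right) \left(- \frac{1}{5495}\right) = - \frac{764}{1409} + \left(- \frac{1}{70}\right) \left(-26\right) \left(- \frac{1}{5495}\right) = - \frac{764}{1409} + \frac{13}{35} \left(- \frac{1}{5495}\right) = - \frac{764}{1409} - \frac{13}{192325} = - \frac{146954617}{270985925}$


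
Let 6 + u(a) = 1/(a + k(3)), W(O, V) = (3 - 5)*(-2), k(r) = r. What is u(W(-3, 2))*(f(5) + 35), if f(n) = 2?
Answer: -1517/7 ≈ -216.71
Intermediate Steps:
W(O, V) = 4 (W(O, V) = -2*(-2) = 4)
u(a) = -6 + 1/(3 + a) (u(a) = -6 + 1/(a + 3) = -6 + 1/(3 + a))
u(W(-3, 2))*(f(5) + 35) = ((-17 - 6*4)/(3 + 4))*(2 + 35) = ((-17 - 24)/7)*37 = ((1/7)*(-41))*37 = -41/7*37 = -1517/7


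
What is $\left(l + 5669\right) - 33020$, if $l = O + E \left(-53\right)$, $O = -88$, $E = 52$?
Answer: $-30195$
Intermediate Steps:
$l = -2844$ ($l = -88 + 52 \left(-53\right) = -88 - 2756 = -2844$)
$\left(l + 5669\right) - 33020 = \left(-2844 + 5669\right) - 33020 = 2825 - 33020 = -30195$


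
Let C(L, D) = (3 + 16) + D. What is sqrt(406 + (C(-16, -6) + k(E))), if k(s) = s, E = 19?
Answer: sqrt(438) ≈ 20.928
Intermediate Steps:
C(L, D) = 19 + D
sqrt(406 + (C(-16, -6) + k(E))) = sqrt(406 + ((19 - 6) + 19)) = sqrt(406 + (13 + 19)) = sqrt(406 + 32) = sqrt(438)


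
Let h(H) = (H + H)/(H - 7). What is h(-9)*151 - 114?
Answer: 447/8 ≈ 55.875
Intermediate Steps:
h(H) = 2*H/(-7 + H) (h(H) = (2*H)/(-7 + H) = 2*H/(-7 + H))
h(-9)*151 - 114 = (2*(-9)/(-7 - 9))*151 - 114 = (2*(-9)/(-16))*151 - 114 = (2*(-9)*(-1/16))*151 - 114 = (9/8)*151 - 114 = 1359/8 - 114 = 447/8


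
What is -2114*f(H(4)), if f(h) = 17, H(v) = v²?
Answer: -35938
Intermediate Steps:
-2114*f(H(4)) = -2114*17 = -35938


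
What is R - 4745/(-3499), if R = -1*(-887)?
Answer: 3108358/3499 ≈ 888.36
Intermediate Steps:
R = 887
R - 4745/(-3499) = 887 - 4745/(-3499) = 887 - 4745*(-1/3499) = 887 + 4745/3499 = 3108358/3499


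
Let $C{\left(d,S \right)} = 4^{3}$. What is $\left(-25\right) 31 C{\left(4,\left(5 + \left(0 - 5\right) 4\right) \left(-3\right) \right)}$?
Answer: $-49600$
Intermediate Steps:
$C{\left(d,S \right)} = 64$
$\left(-25\right) 31 C{\left(4,\left(5 + \left(0 - 5\right) 4\right) \left(-3\right) \right)} = \left(-25\right) 31 \cdot 64 = \left(-775\right) 64 = -49600$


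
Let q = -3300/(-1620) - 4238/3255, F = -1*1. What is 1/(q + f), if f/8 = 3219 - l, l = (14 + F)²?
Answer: 29295/714819533 ≈ 4.0982e-5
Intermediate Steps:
F = -1
l = 169 (l = (14 - 1)² = 13² = 169)
q = 21533/29295 (q = -3300*(-1/1620) - 4238*1/3255 = 55/27 - 4238/3255 = 21533/29295 ≈ 0.73504)
f = 24400 (f = 8*(3219 - 1*169) = 8*(3219 - 169) = 8*3050 = 24400)
1/(q + f) = 1/(21533/29295 + 24400) = 1/(714819533/29295) = 29295/714819533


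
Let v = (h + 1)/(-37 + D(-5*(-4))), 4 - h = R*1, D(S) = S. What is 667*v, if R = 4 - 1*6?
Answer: -4669/17 ≈ -274.65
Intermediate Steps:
R = -2 (R = 4 - 6 = -2)
h = 6 (h = 4 - (-2) = 4 - 1*(-2) = 4 + 2 = 6)
v = -7/17 (v = (6 + 1)/(-37 - 5*(-4)) = 7/(-37 + 20) = 7/(-17) = 7*(-1/17) = -7/17 ≈ -0.41176)
667*v = 667*(-7/17) = -4669/17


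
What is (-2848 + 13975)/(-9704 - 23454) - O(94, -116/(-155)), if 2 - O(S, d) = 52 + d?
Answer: 259096143/5139490 ≈ 50.413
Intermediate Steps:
O(S, d) = -50 - d (O(S, d) = 2 - (52 + d) = 2 + (-52 - d) = -50 - d)
(-2848 + 13975)/(-9704 - 23454) - O(94, -116/(-155)) = (-2848 + 13975)/(-9704 - 23454) - (-50 - (-116)/(-155)) = 11127/(-33158) - (-50 - (-116)*(-1)/155) = 11127*(-1/33158) - (-50 - 1*116/155) = -11127/33158 - (-50 - 116/155) = -11127/33158 - 1*(-7866/155) = -11127/33158 + 7866/155 = 259096143/5139490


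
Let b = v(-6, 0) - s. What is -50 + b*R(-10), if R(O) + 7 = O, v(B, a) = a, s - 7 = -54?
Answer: -849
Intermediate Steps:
s = -47 (s = 7 - 54 = -47)
R(O) = -7 + O
b = 47 (b = 0 - 1*(-47) = 0 + 47 = 47)
-50 + b*R(-10) = -50 + 47*(-7 - 10) = -50 + 47*(-17) = -50 - 799 = -849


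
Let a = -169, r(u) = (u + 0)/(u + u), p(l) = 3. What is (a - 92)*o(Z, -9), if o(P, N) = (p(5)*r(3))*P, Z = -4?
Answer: 1566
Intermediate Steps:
r(u) = ½ (r(u) = u/((2*u)) = u*(1/(2*u)) = ½)
o(P, N) = 3*P/2 (o(P, N) = (3*(½))*P = 3*P/2)
(a - 92)*o(Z, -9) = (-169 - 92)*((3/2)*(-4)) = -261*(-6) = 1566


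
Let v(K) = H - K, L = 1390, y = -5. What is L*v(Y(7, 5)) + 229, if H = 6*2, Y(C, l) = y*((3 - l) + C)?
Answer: 51659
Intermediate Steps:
Y(C, l) = -15 - 5*C + 5*l (Y(C, l) = -5*((3 - l) + C) = -5*(3 + C - l) = -15 - 5*C + 5*l)
H = 12
v(K) = 12 - K
L*v(Y(7, 5)) + 229 = 1390*(12 - (-15 - 5*7 + 5*5)) + 229 = 1390*(12 - (-15 - 35 + 25)) + 229 = 1390*(12 - 1*(-25)) + 229 = 1390*(12 + 25) + 229 = 1390*37 + 229 = 51430 + 229 = 51659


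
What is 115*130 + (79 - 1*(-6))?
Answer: 15035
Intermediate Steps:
115*130 + (79 - 1*(-6)) = 14950 + (79 + 6) = 14950 + 85 = 15035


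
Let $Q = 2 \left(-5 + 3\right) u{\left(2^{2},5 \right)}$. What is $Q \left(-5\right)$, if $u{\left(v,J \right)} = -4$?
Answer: $-80$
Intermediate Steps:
$Q = 16$ ($Q = 2 \left(-5 + 3\right) \left(-4\right) = 2 \left(-2\right) \left(-4\right) = \left(-4\right) \left(-4\right) = 16$)
$Q \left(-5\right) = 16 \left(-5\right) = -80$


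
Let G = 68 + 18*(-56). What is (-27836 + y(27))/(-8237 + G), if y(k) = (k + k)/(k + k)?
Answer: 1465/483 ≈ 3.0331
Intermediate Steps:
G = -940 (G = 68 - 1008 = -940)
y(k) = 1 (y(k) = (2*k)/((2*k)) = (2*k)*(1/(2*k)) = 1)
(-27836 + y(27))/(-8237 + G) = (-27836 + 1)/(-8237 - 940) = -27835/(-9177) = -27835*(-1/9177) = 1465/483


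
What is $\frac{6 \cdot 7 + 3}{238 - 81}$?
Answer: $\frac{45}{157} \approx 0.28662$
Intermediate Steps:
$\frac{6 \cdot 7 + 3}{238 - 81} = \frac{42 + 3}{157} = \frac{1}{157} \cdot 45 = \frac{45}{157}$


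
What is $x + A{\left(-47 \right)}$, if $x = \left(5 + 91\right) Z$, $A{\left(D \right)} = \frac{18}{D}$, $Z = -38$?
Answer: $- \frac{171474}{47} \approx -3648.4$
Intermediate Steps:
$x = -3648$ ($x = \left(5 + 91\right) \left(-38\right) = 96 \left(-38\right) = -3648$)
$x + A{\left(-47 \right)} = -3648 + \frac{18}{-47} = -3648 + 18 \left(- \frac{1}{47}\right) = -3648 - \frac{18}{47} = - \frac{171474}{47}$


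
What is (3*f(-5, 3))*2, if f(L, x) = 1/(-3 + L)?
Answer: -¾ ≈ -0.75000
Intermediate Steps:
(3*f(-5, 3))*2 = (3/(-3 - 5))*2 = (3/(-8))*2 = (3*(-⅛))*2 = -3/8*2 = -¾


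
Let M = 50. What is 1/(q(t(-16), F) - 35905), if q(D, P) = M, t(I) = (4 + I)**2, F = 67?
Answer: -1/35855 ≈ -2.7890e-5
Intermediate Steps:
q(D, P) = 50
1/(q(t(-16), F) - 35905) = 1/(50 - 35905) = 1/(-35855) = -1/35855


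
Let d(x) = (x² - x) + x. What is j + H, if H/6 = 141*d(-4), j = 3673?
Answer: 17209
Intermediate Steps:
d(x) = x²
H = 13536 (H = 6*(141*(-4)²) = 6*(141*16) = 6*2256 = 13536)
j + H = 3673 + 13536 = 17209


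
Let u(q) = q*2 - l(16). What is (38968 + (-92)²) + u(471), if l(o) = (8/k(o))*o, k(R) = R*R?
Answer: 96747/2 ≈ 48374.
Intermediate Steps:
k(R) = R²
l(o) = 8/o (l(o) = (8/(o²))*o = (8/o²)*o = 8/o)
u(q) = -½ + 2*q (u(q) = q*2 - 8/16 = 2*q - 8/16 = 2*q - 1*½ = 2*q - ½ = -½ + 2*q)
(38968 + (-92)²) + u(471) = (38968 + (-92)²) + (-½ + 2*471) = (38968 + 8464) + (-½ + 942) = 47432 + 1883/2 = 96747/2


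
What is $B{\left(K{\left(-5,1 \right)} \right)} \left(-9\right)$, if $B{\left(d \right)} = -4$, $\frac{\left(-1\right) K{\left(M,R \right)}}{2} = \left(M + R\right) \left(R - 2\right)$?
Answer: $36$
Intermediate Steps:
$K{\left(M,R \right)} = - 2 \left(-2 + R\right) \left(M + R\right)$ ($K{\left(M,R \right)} = - 2 \left(M + R\right) \left(R - 2\right) = - 2 \left(M + R\right) \left(-2 + R\right) = - 2 \left(-2 + R\right) \left(M + R\right)$)
$B{\left(K{\left(-5,1 \right)} \right)} \left(-9\right) = \left(-4\right) \left(-9\right) = 36$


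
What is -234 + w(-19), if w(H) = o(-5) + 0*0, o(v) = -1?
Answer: -235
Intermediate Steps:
w(H) = -1 (w(H) = -1 + 0*0 = -1 + 0 = -1)
-234 + w(-19) = -234 - 1 = -235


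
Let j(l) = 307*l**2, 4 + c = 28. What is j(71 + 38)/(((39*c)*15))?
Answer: 3647467/14040 ≈ 259.79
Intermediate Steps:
c = 24 (c = -4 + 28 = 24)
j(71 + 38)/(((39*c)*15)) = (307*(71 + 38)**2)/(((39*24)*15)) = (307*109**2)/((936*15)) = (307*11881)/14040 = 3647467*(1/14040) = 3647467/14040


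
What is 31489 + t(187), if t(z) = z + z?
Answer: 31863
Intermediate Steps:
t(z) = 2*z
31489 + t(187) = 31489 + 2*187 = 31489 + 374 = 31863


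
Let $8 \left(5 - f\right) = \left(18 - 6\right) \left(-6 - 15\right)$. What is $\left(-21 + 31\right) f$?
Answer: $365$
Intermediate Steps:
$f = \frac{73}{2}$ ($f = 5 - \frac{\left(18 - 6\right) \left(-6 - 15\right)}{8} = 5 - \frac{12 \left(-21\right)}{8} = 5 - - \frac{63}{2} = 5 + \frac{63}{2} = \frac{73}{2} \approx 36.5$)
$\left(-21 + 31\right) f = \left(-21 + 31\right) \frac{73}{2} = 10 \cdot \frac{73}{2} = 365$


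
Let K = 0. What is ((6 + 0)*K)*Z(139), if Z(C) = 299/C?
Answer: 0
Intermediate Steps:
((6 + 0)*K)*Z(139) = ((6 + 0)*0)*(299/139) = (6*0)*(299*(1/139)) = 0*(299/139) = 0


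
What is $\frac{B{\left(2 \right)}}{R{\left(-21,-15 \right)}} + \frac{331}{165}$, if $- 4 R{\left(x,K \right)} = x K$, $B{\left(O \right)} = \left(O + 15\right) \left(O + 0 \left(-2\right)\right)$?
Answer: $\frac{1091}{693} \approx 1.5743$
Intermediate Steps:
$B{\left(O \right)} = O \left(15 + O\right)$ ($B{\left(O \right)} = \left(15 + O\right) \left(O + 0\right) = \left(15 + O\right) O = O \left(15 + O\right)$)
$R{\left(x,K \right)} = - \frac{K x}{4}$ ($R{\left(x,K \right)} = - \frac{x K}{4} = - \frac{K x}{4}$)
$\frac{B{\left(2 \right)}}{R{\left(-21,-15 \right)}} + \frac{331}{165} = \frac{2 \left(15 + 2\right)}{\left(- \frac{1}{4}\right) \left(-15\right) \left(-21\right)} + \frac{331}{165} = \frac{2 \cdot 17}{- \frac{315}{4}} + 331 \cdot \frac{1}{165} = 34 \left(- \frac{4}{315}\right) + \frac{331}{165} = - \frac{136}{315} + \frac{331}{165} = \frac{1091}{693}$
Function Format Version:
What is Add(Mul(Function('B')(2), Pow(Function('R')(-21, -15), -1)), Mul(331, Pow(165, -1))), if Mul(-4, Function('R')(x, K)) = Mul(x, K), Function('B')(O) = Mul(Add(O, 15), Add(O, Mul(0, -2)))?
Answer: Rational(1091, 693) ≈ 1.5743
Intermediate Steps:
Function('B')(O) = Mul(O, Add(15, O)) (Function('B')(O) = Mul(Add(15, O), Add(O, 0)) = Mul(Add(15, O), O) = Mul(O, Add(15, O)))
Function('R')(x, K) = Mul(Rational(-1, 4), K, x) (Function('R')(x, K) = Mul(Rational(-1, 4), Mul(x, K)) = Mul(Rational(-1, 4), Mul(K, x)) = Mul(Rational(-1, 4), K, x))
Add(Mul(Function('B')(2), Pow(Function('R')(-21, -15), -1)), Mul(331, Pow(165, -1))) = Add(Mul(Mul(2, Add(15, 2)), Pow(Mul(Rational(-1, 4), -15, -21), -1)), Mul(331, Pow(165, -1))) = Add(Mul(Mul(2, 17), Pow(Rational(-315, 4), -1)), Mul(331, Rational(1, 165))) = Add(Mul(34, Rational(-4, 315)), Rational(331, 165)) = Add(Rational(-136, 315), Rational(331, 165)) = Rational(1091, 693)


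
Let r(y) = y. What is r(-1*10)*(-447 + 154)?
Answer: 2930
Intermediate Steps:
r(-1*10)*(-447 + 154) = (-1*10)*(-447 + 154) = -10*(-293) = 2930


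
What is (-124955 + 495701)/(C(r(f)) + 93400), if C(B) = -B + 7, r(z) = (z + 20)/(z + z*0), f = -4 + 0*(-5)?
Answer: 41194/10379 ≈ 3.9690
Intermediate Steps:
f = -4 (f = -4 + 0 = -4)
r(z) = (20 + z)/z (r(z) = (20 + z)/(z + 0) = (20 + z)/z)
C(B) = 7 - B
(-124955 + 495701)/(C(r(f)) + 93400) = (-124955 + 495701)/((7 - (20 - 4)/(-4)) + 93400) = 370746/((7 - (-1)*16/4) + 93400) = 370746/((7 - 1*(-4)) + 93400) = 370746/((7 + 4) + 93400) = 370746/(11 + 93400) = 370746/93411 = 370746*(1/93411) = 41194/10379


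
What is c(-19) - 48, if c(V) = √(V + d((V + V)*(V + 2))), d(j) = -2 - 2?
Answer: -48 + I*√23 ≈ -48.0 + 4.7958*I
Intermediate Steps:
d(j) = -4
c(V) = √(-4 + V) (c(V) = √(V - 4) = √(-4 + V))
c(-19) - 48 = √(-4 - 19) - 48 = √(-23) - 48 = I*√23 - 48 = -48 + I*√23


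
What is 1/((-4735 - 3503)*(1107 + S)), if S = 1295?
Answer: -1/19787676 ≈ -5.0537e-8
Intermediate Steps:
1/((-4735 - 3503)*(1107 + S)) = 1/((-4735 - 3503)*(1107 + 1295)) = 1/(-8238*2402) = 1/(-19787676) = -1/19787676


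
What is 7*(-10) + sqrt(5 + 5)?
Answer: -70 + sqrt(10) ≈ -66.838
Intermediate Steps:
7*(-10) + sqrt(5 + 5) = -70 + sqrt(10)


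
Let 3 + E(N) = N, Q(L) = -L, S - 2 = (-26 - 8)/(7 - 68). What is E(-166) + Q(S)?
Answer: -10465/61 ≈ -171.56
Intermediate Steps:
S = 156/61 (S = 2 + (-26 - 8)/(7 - 68) = 2 - 34/(-61) = 2 - 34*(-1/61) = 2 + 34/61 = 156/61 ≈ 2.5574)
E(N) = -3 + N
E(-166) + Q(S) = (-3 - 166) - 1*156/61 = -169 - 156/61 = -10465/61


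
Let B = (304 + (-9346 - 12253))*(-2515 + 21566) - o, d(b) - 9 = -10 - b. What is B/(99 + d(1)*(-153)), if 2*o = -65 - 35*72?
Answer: -54091967/54 ≈ -1.0017e+6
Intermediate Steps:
d(b) = -1 - b (d(b) = 9 + (-10 - b) = -1 - b)
o = -2585/2 (o = (-65 - 35*72)/2 = (-65 - 2520)/2 = (½)*(-2585) = -2585/2 ≈ -1292.5)
B = -811379505/2 (B = (304 + (-9346 - 12253))*(-2515 + 21566) - 1*(-2585/2) = (304 - 21599)*19051 + 2585/2 = -21295*19051 + 2585/2 = -405691045 + 2585/2 = -811379505/2 ≈ -4.0569e+8)
B/(99 + d(1)*(-153)) = -811379505/(2*(99 + (-1 - 1*1)*(-153))) = -811379505/(2*(99 + (-1 - 1)*(-153))) = -811379505/(2*(99 - 2*(-153))) = -811379505/(2*(99 + 306)) = -811379505/2/405 = -811379505/2*1/405 = -54091967/54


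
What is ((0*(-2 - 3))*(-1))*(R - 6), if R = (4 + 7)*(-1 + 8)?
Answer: 0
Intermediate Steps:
R = 77 (R = 11*7 = 77)
((0*(-2 - 3))*(-1))*(R - 6) = ((0*(-2 - 3))*(-1))*(77 - 6) = ((0*(-5))*(-1))*71 = (0*(-1))*71 = 0*71 = 0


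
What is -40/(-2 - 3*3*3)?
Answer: 40/29 ≈ 1.3793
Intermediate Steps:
-40/(-2 - 3*3*3) = -40/(-2 - 9*3) = -40/(-2 - 27) = -40/(-29) = -40*(-1/29) = 40/29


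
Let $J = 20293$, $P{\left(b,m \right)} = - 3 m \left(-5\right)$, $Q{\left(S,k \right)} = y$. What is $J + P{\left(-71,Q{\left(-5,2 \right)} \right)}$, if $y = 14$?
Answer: $20503$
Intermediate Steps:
$Q{\left(S,k \right)} = 14$
$P{\left(b,m \right)} = 15 m$
$J + P{\left(-71,Q{\left(-5,2 \right)} \right)} = 20293 + 15 \cdot 14 = 20293 + 210 = 20503$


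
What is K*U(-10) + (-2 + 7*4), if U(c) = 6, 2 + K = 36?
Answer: 230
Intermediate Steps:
K = 34 (K = -2 + 36 = 34)
K*U(-10) + (-2 + 7*4) = 34*6 + (-2 + 7*4) = 204 + (-2 + 28) = 204 + 26 = 230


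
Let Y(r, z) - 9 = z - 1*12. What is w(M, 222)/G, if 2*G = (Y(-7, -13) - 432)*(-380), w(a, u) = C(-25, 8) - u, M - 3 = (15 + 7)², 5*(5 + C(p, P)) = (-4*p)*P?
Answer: -67/85120 ≈ -0.00078712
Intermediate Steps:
Y(r, z) = -3 + z (Y(r, z) = 9 + (z - 1*12) = 9 + (z - 12) = 9 + (-12 + z) = -3 + z)
C(p, P) = -5 - 4*P*p/5 (C(p, P) = -5 + ((-4*p)*P)/5 = -5 + (-4*P*p)/5 = -5 - 4*P*p/5)
M = 487 (M = 3 + (15 + 7)² = 3 + 22² = 3 + 484 = 487)
w(a, u) = 155 - u (w(a, u) = (-5 - ⅘*8*(-25)) - u = (-5 + 160) - u = 155 - u)
G = 85120 (G = (((-3 - 13) - 432)*(-380))/2 = ((-16 - 432)*(-380))/2 = (-448*(-380))/2 = (½)*170240 = 85120)
w(M, 222)/G = (155 - 1*222)/85120 = (155 - 222)*(1/85120) = -67*1/85120 = -67/85120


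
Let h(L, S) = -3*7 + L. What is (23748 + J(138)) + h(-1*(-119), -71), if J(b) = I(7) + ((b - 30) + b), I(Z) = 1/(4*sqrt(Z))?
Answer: 24092 + sqrt(7)/28 ≈ 24092.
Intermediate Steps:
I(Z) = 1/(4*sqrt(Z))
J(b) = -30 + 2*b + sqrt(7)/28 (J(b) = 1/(4*sqrt(7)) + ((b - 30) + b) = (sqrt(7)/7)/4 + ((-30 + b) + b) = sqrt(7)/28 + (-30 + 2*b) = -30 + 2*b + sqrt(7)/28)
h(L, S) = -21 + L
(23748 + J(138)) + h(-1*(-119), -71) = (23748 + (-30 + 2*138 + sqrt(7)/28)) + (-21 - 1*(-119)) = (23748 + (-30 + 276 + sqrt(7)/28)) + (-21 + 119) = (23748 + (246 + sqrt(7)/28)) + 98 = (23994 + sqrt(7)/28) + 98 = 24092 + sqrt(7)/28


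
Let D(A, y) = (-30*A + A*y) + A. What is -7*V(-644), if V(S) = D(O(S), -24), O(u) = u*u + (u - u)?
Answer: 153867056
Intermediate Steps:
O(u) = u**2 (O(u) = u**2 + 0 = u**2)
D(A, y) = -29*A + A*y
V(S) = -53*S**2 (V(S) = S**2*(-29 - 24) = S**2*(-53) = -53*S**2)
-7*V(-644) = -(-371)*(-644)**2 = -(-371)*414736 = -7*(-21981008) = 153867056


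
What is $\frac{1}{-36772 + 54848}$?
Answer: $\frac{1}{18076} \approx 5.5322 \cdot 10^{-5}$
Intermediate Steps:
$\frac{1}{-36772 + 54848} = \frac{1}{18076}$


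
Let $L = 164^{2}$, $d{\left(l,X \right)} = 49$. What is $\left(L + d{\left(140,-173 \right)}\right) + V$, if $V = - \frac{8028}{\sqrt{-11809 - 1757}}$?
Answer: $26945 + \frac{1338 i \sqrt{13566}}{2261} \approx 26945.0 + 68.926 i$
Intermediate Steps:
$V = \frac{1338 i \sqrt{13566}}{2261}$ ($V = - \frac{8028}{\sqrt{-13566}} = - \frac{8028}{i \sqrt{13566}} = - 8028 \left(- \frac{i \sqrt{13566}}{13566}\right) = \frac{1338 i \sqrt{13566}}{2261} \approx 68.926 i$)
$L = 26896$
$\left(L + d{\left(140,-173 \right)}\right) + V = \left(26896 + 49\right) + \frac{1338 i \sqrt{13566}}{2261} = 26945 + \frac{1338 i \sqrt{13566}}{2261}$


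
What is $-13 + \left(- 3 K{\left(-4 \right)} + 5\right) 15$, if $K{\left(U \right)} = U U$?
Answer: $-658$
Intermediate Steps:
$K{\left(U \right)} = U^{2}$
$-13 + \left(- 3 K{\left(-4 \right)} + 5\right) 15 = -13 + \left(- 3 \left(-4\right)^{2} + 5\right) 15 = -13 + \left(\left(-3\right) 16 + 5\right) 15 = -13 + \left(-48 + 5\right) 15 = -13 - 645 = -658$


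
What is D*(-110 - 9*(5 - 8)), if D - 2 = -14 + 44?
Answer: -2656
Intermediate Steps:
D = 32 (D = 2 + (-14 + 44) = 2 + 30 = 32)
D*(-110 - 9*(5 - 8)) = 32*(-110 - 9*(5 - 8)) = 32*(-110 - 9*(-3)) = 32*(-110 + 27) = 32*(-83) = -2656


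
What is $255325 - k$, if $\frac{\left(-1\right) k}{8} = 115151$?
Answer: $1176533$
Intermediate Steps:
$k = -921208$ ($k = \left(-8\right) 115151 = -921208$)
$255325 - k = 255325 - -921208 = 255325 + 921208 = 1176533$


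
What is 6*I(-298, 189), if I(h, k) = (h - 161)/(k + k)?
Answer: -51/7 ≈ -7.2857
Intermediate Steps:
I(h, k) = (-161 + h)/(2*k) (I(h, k) = (-161 + h)/((2*k)) = (-161 + h)*(1/(2*k)) = (-161 + h)/(2*k))
6*I(-298, 189) = 6*((½)*(-161 - 298)/189) = 6*((½)*(1/189)*(-459)) = 6*(-17/14) = -51/7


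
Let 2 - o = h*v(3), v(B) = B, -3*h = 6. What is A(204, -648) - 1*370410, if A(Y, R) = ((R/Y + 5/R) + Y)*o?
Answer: -507842383/1377 ≈ -3.6880e+5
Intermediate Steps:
h = -2 (h = -⅓*6 = -2)
o = 8 (o = 2 - (-2)*3 = 2 - 1*(-6) = 2 + 6 = 8)
A(Y, R) = 8*Y + 40/R + 8*R/Y (A(Y, R) = ((R/Y + 5/R) + Y)*8 = ((5/R + R/Y) + Y)*8 = (Y + 5/R + R/Y)*8 = 8*Y + 40/R + 8*R/Y)
A(204, -648) - 1*370410 = (8*204 + 40/(-648) + 8*(-648)/204) - 1*370410 = (1632 + 40*(-1/648) + 8*(-648)*(1/204)) - 370410 = (1632 - 5/81 - 432/17) - 370410 = 2212187/1377 - 370410 = -507842383/1377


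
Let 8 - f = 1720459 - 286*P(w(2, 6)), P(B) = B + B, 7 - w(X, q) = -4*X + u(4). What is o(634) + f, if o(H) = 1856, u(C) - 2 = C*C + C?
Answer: -1722599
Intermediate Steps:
u(C) = 2 + C + C² (u(C) = 2 + (C*C + C) = 2 + (C² + C) = 2 + (C + C²) = 2 + C + C²)
w(X, q) = -15 + 4*X (w(X, q) = 7 - (-4*X + (2 + 4 + 4²)) = 7 - (-4*X + (2 + 4 + 16)) = 7 - (-4*X + 22) = 7 - (22 - 4*X) = 7 + (-22 + 4*X) = -15 + 4*X)
P(B) = 2*B
f = -1724455 (f = 8 - (1720459 - 572*(-15 + 4*2)) = 8 - (1720459 - 572*(-15 + 8)) = 8 - (1720459 - 572*(-7)) = 8 - (1720459 - 286*(-14)) = 8 - (1720459 + 4004) = 8 - 1*1724463 = 8 - 1724463 = -1724455)
o(634) + f = 1856 - 1724455 = -1722599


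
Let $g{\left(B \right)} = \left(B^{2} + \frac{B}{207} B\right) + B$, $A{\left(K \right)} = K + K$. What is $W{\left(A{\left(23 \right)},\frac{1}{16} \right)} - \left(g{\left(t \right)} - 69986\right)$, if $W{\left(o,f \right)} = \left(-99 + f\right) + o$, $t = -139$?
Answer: $\frac{167778383}{3312} \approx 50658.0$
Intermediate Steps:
$A{\left(K \right)} = 2 K$
$g{\left(B \right)} = B + \frac{208 B^{2}}{207}$ ($g{\left(B \right)} = \left(B^{2} + B \frac{1}{207} B\right) + B = \left(B^{2} + \frac{B}{207} B\right) + B = \left(B^{2} + \frac{B^{2}}{207}\right) + B = \frac{208 B^{2}}{207} + B = B + \frac{208 B^{2}}{207}$)
$W{\left(o,f \right)} = -99 + f + o$
$W{\left(A{\left(23 \right)},\frac{1}{16} \right)} - \left(g{\left(t \right)} - 69986\right) = \left(-99 + \frac{1}{16} + 2 \cdot 23\right) - \left(\frac{1}{207} \left(-139\right) \left(207 + 208 \left(-139\right)\right) - 69986\right) = \left(-99 + \frac{1}{16} + 46\right) - \left(\frac{1}{207} \left(-139\right) \left(207 - 28912\right) - 69986\right) = - \frac{847}{16} - \left(\frac{1}{207} \left(-139\right) \left(-28705\right) - 69986\right) = - \frac{847}{16} - \left(\frac{3989995}{207} - 69986\right) = - \frac{847}{16} - - \frac{10497107}{207} = - \frac{847}{16} + \frac{10497107}{207} = \frac{167778383}{3312}$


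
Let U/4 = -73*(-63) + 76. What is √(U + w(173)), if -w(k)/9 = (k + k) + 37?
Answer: √15253 ≈ 123.50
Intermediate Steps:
w(k) = -333 - 18*k (w(k) = -9*((k + k) + 37) = -9*(2*k + 37) = -9*(37 + 2*k) = -333 - 18*k)
U = 18700 (U = 4*(-73*(-63) + 76) = 4*(4599 + 76) = 4*4675 = 18700)
√(U + w(173)) = √(18700 + (-333 - 18*173)) = √(18700 + (-333 - 3114)) = √(18700 - 3447) = √15253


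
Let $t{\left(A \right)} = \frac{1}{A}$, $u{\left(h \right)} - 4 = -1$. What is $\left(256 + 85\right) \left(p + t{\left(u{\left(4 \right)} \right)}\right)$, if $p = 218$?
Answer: $\frac{223355}{3} \approx 74452.0$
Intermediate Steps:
$u{\left(h \right)} = 3$ ($u{\left(h \right)} = 4 - 1 = 3$)
$\left(256 + 85\right) \left(p + t{\left(u{\left(4 \right)} \right)}\right) = \left(256 + 85\right) \left(218 + \frac{1}{3}\right) = 341 \left(218 + \frac{1}{3}\right) = 341 \cdot \frac{655}{3} = \frac{223355}{3}$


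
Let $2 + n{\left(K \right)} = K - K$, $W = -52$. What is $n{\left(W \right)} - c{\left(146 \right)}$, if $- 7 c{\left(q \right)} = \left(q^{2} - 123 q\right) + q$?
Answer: $\frac{3490}{7} \approx 498.57$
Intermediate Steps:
$c{\left(q \right)} = - \frac{q^{2}}{7} + \frac{122 q}{7}$ ($c{\left(q \right)} = - \frac{\left(q^{2} - 123 q\right) + q}{7} = - \frac{q^{2} - 122 q}{7} = - \frac{q^{2}}{7} + \frac{122 q}{7}$)
$n{\left(K \right)} = -2$ ($n{\left(K \right)} = -2 + \left(K - K\right) = -2 + 0 = -2$)
$n{\left(W \right)} - c{\left(146 \right)} = -2 - \frac{1}{7} \cdot 146 \left(122 - 146\right) = -2 - \frac{1}{7} \cdot 146 \left(-24\right) = -2 - - \frac{3504}{7} = -2 + \frac{3504}{7} = \frac{3490}{7}$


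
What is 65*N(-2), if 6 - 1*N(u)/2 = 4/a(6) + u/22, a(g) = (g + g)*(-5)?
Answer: 26416/33 ≈ 800.48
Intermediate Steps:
a(g) = -10*g (a(g) = (2*g)*(-5) = -10*g)
N(u) = 182/15 - u/11 (N(u) = 12 - 2*(4/((-10*6)) + u/22) = 12 - 2*(4/(-60) + u*(1/22)) = 12 - 2*(4*(-1/60) + u/22) = 12 - 2*(-1/15 + u/22) = 12 + (2/15 - u/11) = 182/15 - u/11)
65*N(-2) = 65*(182/15 - 1/11*(-2)) = 65*(182/15 + 2/11) = 65*(2032/165) = 26416/33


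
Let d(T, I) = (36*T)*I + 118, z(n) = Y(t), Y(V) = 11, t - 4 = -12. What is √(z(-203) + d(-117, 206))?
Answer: I*√867543 ≈ 931.42*I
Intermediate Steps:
t = -8 (t = 4 - 12 = -8)
z(n) = 11
d(T, I) = 118 + 36*I*T (d(T, I) = 36*I*T + 118 = 118 + 36*I*T)
√(z(-203) + d(-117, 206)) = √(11 + (118 + 36*206*(-117))) = √(11 + (118 - 867672)) = √(11 - 867554) = √(-867543) = I*√867543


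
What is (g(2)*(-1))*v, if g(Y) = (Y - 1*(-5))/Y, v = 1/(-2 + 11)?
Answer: -7/18 ≈ -0.38889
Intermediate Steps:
v = ⅑ (v = 1/9 = ⅑ ≈ 0.11111)
g(Y) = (5 + Y)/Y (g(Y) = (Y + 5)/Y = (5 + Y)/Y)
(g(2)*(-1))*v = (((5 + 2)/2)*(-1))*(⅑) = (((½)*7)*(-1))*(⅑) = ((7/2)*(-1))*(⅑) = -7/2*⅑ = -7/18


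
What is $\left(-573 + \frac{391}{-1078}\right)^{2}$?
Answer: $\frac{382029067225}{1162084} \approx 3.2875 \cdot 10^{5}$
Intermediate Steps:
$\left(-573 + \frac{391}{-1078}\right)^{2} = \left(-573 + 391 \left(- \frac{1}{1078}\right)\right)^{2} = \left(-573 - \frac{391}{1078}\right)^{2} = \left(- \frac{618085}{1078}\right)^{2} = \frac{382029067225}{1162084}$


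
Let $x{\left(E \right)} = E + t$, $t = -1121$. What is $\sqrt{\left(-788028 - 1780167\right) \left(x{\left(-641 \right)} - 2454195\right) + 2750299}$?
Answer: $\sqrt{6307379237914} \approx 2.5114 \cdot 10^{6}$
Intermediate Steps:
$x{\left(E \right)} = -1121 + E$ ($x{\left(E \right)} = E - 1121 = -1121 + E$)
$\sqrt{\left(-788028 - 1780167\right) \left(x{\left(-641 \right)} - 2454195\right) + 2750299} = \sqrt{\left(-788028 - 1780167\right) \left(\left(-1121 - 641\right) - 2454195\right) + 2750299} = \sqrt{- 2568195 \left(-1762 - 2454195\right) + 2750299} = \sqrt{\left(-2568195\right) \left(-2455957\right) + 2750299} = \sqrt{6307376487615 + 2750299} = \sqrt{6307379237914}$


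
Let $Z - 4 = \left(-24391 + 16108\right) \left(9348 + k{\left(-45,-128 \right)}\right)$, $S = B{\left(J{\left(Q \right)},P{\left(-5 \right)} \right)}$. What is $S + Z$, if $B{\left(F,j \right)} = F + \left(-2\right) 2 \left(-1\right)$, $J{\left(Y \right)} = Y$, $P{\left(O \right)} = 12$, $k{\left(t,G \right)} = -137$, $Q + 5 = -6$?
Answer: $-76294716$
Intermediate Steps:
$Q = -11$ ($Q = -5 - 6 = -11$)
$B{\left(F,j \right)} = 4 + F$ ($B{\left(F,j \right)} = F - -4 = F + 4 = 4 + F$)
$S = -7$ ($S = 4 - 11 = -7$)
$Z = -76294709$ ($Z = 4 + \left(-24391 + 16108\right) \left(9348 - 137\right) = 4 - 76294713 = -76294709$)
$S + Z = -7 - 76294709 = -76294716$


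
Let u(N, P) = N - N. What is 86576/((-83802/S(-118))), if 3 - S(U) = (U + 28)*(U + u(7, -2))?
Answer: 153196232/13967 ≈ 10968.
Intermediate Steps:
u(N, P) = 0
S(U) = 3 - U*(28 + U) (S(U) = 3 - (U + 28)*(U + 0) = 3 - (28 + U)*U = 3 - U*(28 + U))
86576/((-83802/S(-118))) = 86576/((-83802/(3 - 1*(-118)**2 - 28*(-118)))) = 86576/((-83802/(3 - 1*13924 + 3304))) = 86576/((-83802/(3 - 13924 + 3304))) = 86576/((-83802/(-10617))) = 86576/((-83802*(-1/10617))) = 86576/(27934/3539) = 86576*(3539/27934) = 153196232/13967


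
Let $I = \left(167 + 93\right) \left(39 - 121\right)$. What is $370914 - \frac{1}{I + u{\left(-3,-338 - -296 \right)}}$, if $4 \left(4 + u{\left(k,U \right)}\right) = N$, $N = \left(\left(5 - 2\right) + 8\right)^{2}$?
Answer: $\frac{31592599954}{85175} \approx 3.7091 \cdot 10^{5}$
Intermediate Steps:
$N = 121$ ($N = \left(\left(5 - 2\right) + 8\right)^{2} = \left(3 + 8\right)^{2} = 11^{2} = 121$)
$u{\left(k,U \right)} = \frac{105}{4}$ ($u{\left(k,U \right)} = -4 + \frac{1}{4} \cdot 121 = -4 + \frac{121}{4} = \frac{105}{4}$)
$I = -21320$ ($I = 260 \left(-82\right) = -21320$)
$370914 - \frac{1}{I + u{\left(-3,-338 - -296 \right)}} = 370914 - \frac{1}{-21320 + \frac{105}{4}} = 370914 - \frac{1}{- \frac{85175}{4}} = 370914 - - \frac{4}{85175} = 370914 + \frac{4}{85175} = \frac{31592599954}{85175}$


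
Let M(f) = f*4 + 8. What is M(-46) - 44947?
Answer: -45123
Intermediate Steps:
M(f) = 8 + 4*f (M(f) = 4*f + 8 = 8 + 4*f)
M(-46) - 44947 = (8 + 4*(-46)) - 44947 = (8 - 184) - 44947 = -176 - 44947 = -45123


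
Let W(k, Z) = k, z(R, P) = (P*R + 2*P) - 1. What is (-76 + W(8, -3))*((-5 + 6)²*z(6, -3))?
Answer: 1700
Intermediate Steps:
z(R, P) = -1 + 2*P + P*R (z(R, P) = (2*P + P*R) - 1 = -1 + 2*P + P*R)
(-76 + W(8, -3))*((-5 + 6)²*z(6, -3)) = (-76 + 8)*((-5 + 6)²*(-1 + 2*(-3) - 3*6)) = -68*1²*(-1 - 6 - 18) = -68*(-25) = 1700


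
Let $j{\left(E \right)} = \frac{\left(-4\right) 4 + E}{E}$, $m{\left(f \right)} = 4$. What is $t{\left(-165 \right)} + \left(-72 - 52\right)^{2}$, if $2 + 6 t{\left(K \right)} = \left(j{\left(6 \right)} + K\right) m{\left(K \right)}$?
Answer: $\frac{137381}{9} \approx 15265.0$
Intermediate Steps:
$j{\left(E \right)} = \frac{-16 + E}{E}$
$t{\left(K \right)} = - \frac{13}{9} + \frac{2 K}{3}$ ($t{\left(K \right)} = - \frac{1}{3} + \frac{\left(\frac{-16 + 6}{6} + K\right) 4}{6} = - \frac{1}{3} + \frac{\left(\frac{1}{6} \left(-10\right) + K\right) 4}{6} = - \frac{1}{3} + \frac{\left(- \frac{5}{3} + K\right) 4}{6} = - \frac{1}{3} + \frac{- \frac{20}{3} + 4 K}{6} = - \frac{1}{3} + \left(- \frac{10}{9} + \frac{2 K}{3}\right) = - \frac{13}{9} + \frac{2 K}{3}$)
$t{\left(-165 \right)} + \left(-72 - 52\right)^{2} = \left(- \frac{13}{9} + \frac{2}{3} \left(-165\right)\right) + \left(-72 - 52\right)^{2} = \left(- \frac{13}{9} - 110\right) + \left(-124\right)^{2} = - \frac{1003}{9} + 15376 = \frac{137381}{9}$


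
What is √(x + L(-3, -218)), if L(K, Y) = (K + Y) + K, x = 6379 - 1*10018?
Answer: I*√3863 ≈ 62.153*I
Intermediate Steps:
x = -3639 (x = 6379 - 10018 = -3639)
L(K, Y) = Y + 2*K
√(x + L(-3, -218)) = √(-3639 + (-218 + 2*(-3))) = √(-3639 + (-218 - 6)) = √(-3639 - 224) = √(-3863) = I*√3863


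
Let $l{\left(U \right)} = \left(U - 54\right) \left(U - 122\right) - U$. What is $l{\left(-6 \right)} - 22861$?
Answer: $-15175$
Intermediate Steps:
$l{\left(U \right)} = - U + \left(-122 + U\right) \left(-54 + U\right)$ ($l{\left(U \right)} = \left(-54 + U\right) \left(-122 + U\right) - U = \left(-122 + U\right) \left(-54 + U\right) - U = - U + \left(-122 + U\right) \left(-54 + U\right)$)
$l{\left(-6 \right)} - 22861 = \left(6588 + \left(-6\right)^{2} - -1062\right) - 22861 = \left(6588 + 36 + 1062\right) - 22861 = 7686 - 22861 = -15175$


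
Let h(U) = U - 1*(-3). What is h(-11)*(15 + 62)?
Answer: -616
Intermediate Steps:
h(U) = 3 + U (h(U) = U + 3 = 3 + U)
h(-11)*(15 + 62) = (3 - 11)*(15 + 62) = -8*77 = -616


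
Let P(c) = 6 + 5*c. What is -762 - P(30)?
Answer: -918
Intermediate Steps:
-762 - P(30) = -762 - (6 + 5*30) = -762 - (6 + 150) = -762 - 1*156 = -762 - 156 = -918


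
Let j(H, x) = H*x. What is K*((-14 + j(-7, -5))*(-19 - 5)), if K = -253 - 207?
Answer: 231840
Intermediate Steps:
K = -460
K*((-14 + j(-7, -5))*(-19 - 5)) = -460*(-14 - 7*(-5))*(-19 - 5) = -460*(-14 + 35)*(-24) = -9660*(-24) = -460*(-504) = 231840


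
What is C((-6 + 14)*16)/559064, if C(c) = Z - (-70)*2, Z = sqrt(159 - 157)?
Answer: 35/139766 + sqrt(2)/559064 ≈ 0.00025295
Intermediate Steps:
Z = sqrt(2) ≈ 1.4142
C(c) = 140 + sqrt(2) (C(c) = sqrt(2) - (-70)*2 = sqrt(2) - 1*(-140) = sqrt(2) + 140 = 140 + sqrt(2))
C((-6 + 14)*16)/559064 = (140 + sqrt(2))/559064 = (140 + sqrt(2))*(1/559064) = 35/139766 + sqrt(2)/559064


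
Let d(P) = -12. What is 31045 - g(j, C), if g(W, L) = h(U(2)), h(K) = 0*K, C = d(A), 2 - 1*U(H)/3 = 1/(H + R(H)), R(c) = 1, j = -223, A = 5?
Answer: 31045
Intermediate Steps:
U(H) = 6 - 3/(1 + H) (U(H) = 6 - 3/(H + 1) = 6 - 3/(1 + H))
C = -12
h(K) = 0
g(W, L) = 0
31045 - g(j, C) = 31045 - 1*0 = 31045 + 0 = 31045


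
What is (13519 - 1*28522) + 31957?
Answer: 16954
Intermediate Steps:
(13519 - 1*28522) + 31957 = (13519 - 28522) + 31957 = -15003 + 31957 = 16954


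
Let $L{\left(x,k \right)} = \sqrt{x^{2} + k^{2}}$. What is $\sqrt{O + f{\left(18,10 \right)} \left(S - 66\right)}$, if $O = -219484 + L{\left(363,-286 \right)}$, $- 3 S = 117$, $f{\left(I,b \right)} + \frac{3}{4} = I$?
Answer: $\frac{\sqrt{-885181 + 44 \sqrt{1765}}}{2} \approx 469.93 i$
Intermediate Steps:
$f{\left(I,b \right)} = - \frac{3}{4} + I$
$S = -39$ ($S = \left(- \frac{1}{3}\right) 117 = -39$)
$L{\left(x,k \right)} = \sqrt{k^{2} + x^{2}}$
$O = -219484 + 11 \sqrt{1765}$ ($O = -219484 + \sqrt{\left(-286\right)^{2} + 363^{2}} = -219484 + \sqrt{81796 + 131769} = -219484 + \sqrt{213565} = -219484 + 11 \sqrt{1765} \approx -2.1902 \cdot 10^{5}$)
$\sqrt{O + f{\left(18,10 \right)} \left(S - 66\right)} = \sqrt{\left(-219484 + 11 \sqrt{1765}\right) + \left(- \frac{3}{4} + 18\right) \left(-39 - 66\right)} = \sqrt{\left(-219484 + 11 \sqrt{1765}\right) + \frac{69}{4} \left(-105\right)} = \sqrt{\left(-219484 + 11 \sqrt{1765}\right) - \frac{7245}{4}} = \sqrt{- \frac{885181}{4} + 11 \sqrt{1765}}$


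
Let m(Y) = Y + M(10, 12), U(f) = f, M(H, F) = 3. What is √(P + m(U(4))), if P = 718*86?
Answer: √61755 ≈ 248.51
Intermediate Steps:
m(Y) = 3 + Y (m(Y) = Y + 3 = 3 + Y)
P = 61748
√(P + m(U(4))) = √(61748 + (3 + 4)) = √(61748 + 7) = √61755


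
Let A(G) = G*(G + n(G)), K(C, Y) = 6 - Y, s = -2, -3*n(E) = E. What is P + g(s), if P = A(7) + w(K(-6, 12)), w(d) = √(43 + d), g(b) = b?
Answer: 92/3 + √37 ≈ 36.749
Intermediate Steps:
n(E) = -E/3
A(G) = 2*G²/3 (A(G) = G*(G - G/3) = G*(2*G/3) = 2*G²/3)
P = 98/3 + √37 (P = (⅔)*7² + √(43 + (6 - 1*12)) = (⅔)*49 + √(43 + (6 - 12)) = 98/3 + √(43 - 6) = 98/3 + √37 ≈ 38.749)
P + g(s) = (98/3 + √37) - 2 = 92/3 + √37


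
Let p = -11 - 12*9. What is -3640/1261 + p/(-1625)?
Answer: -443457/157625 ≈ -2.8134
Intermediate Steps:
p = -119 (p = -11 - 108 = -119)
-3640/1261 + p/(-1625) = -3640/1261 - 119/(-1625) = -3640*1/1261 - 119*(-1/1625) = -280/97 + 119/1625 = -443457/157625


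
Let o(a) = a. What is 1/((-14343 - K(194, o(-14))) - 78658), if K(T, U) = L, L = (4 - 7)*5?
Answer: -1/92986 ≈ -1.0754e-5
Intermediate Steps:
L = -15 (L = -3*5 = -15)
K(T, U) = -15
1/((-14343 - K(194, o(-14))) - 78658) = 1/((-14343 - 1*(-15)) - 78658) = 1/((-14343 + 15) - 78658) = 1/(-14328 - 78658) = 1/(-92986) = -1/92986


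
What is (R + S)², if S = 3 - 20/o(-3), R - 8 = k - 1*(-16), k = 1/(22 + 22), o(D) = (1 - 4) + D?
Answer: 16056049/17424 ≈ 921.49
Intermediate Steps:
o(D) = -3 + D
k = 1/44 ≈ 0.022727
R = 1057/44 (R = 8 + (1/44 - 1*(-16)) = 8 + (1/44 + 16) = 8 + 705/44 = 1057/44 ≈ 24.023)
S = 19/3 (S = 3 - 20/(-3 - 3) = 3 - 20/(-6) = 3 - 20*(-1)/6 = 3 - 5*(-⅔) = 3 + 10/3 = 19/3 ≈ 6.3333)
(R + S)² = (1057/44 + 19/3)² = (4007/132)² = 16056049/17424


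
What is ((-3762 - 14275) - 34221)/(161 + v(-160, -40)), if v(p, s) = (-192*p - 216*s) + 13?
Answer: -26129/19767 ≈ -1.3218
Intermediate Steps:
v(p, s) = 13 - 216*s - 192*p (v(p, s) = (-216*s - 192*p) + 13 = 13 - 216*s - 192*p)
((-3762 - 14275) - 34221)/(161 + v(-160, -40)) = ((-3762 - 14275) - 34221)/(161 + (13 - 216*(-40) - 192*(-160))) = (-18037 - 34221)/(161 + (13 + 8640 + 30720)) = -52258/(161 + 39373) = -52258/39534 = -52258*1/39534 = -26129/19767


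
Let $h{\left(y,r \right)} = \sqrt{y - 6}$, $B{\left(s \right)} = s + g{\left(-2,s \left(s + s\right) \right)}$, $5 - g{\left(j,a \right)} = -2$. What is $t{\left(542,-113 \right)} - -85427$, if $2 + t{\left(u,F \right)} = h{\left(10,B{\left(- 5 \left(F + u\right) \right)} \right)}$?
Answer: $85427$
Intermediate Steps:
$g{\left(j,a \right)} = 7$ ($g{\left(j,a \right)} = 5 - -2 = 5 + 2 = 7$)
$B{\left(s \right)} = 7 + s$ ($B{\left(s \right)} = s + 7 = 7 + s$)
$h{\left(y,r \right)} = \sqrt{-6 + y}$
$t{\left(u,F \right)} = 0$ ($t{\left(u,F \right)} = -2 + \sqrt{-6 + 10} = -2 + \sqrt{4} = -2 + 2 = 0$)
$t{\left(542,-113 \right)} - -85427 = 0 - -85427 = 0 + 85427 = 85427$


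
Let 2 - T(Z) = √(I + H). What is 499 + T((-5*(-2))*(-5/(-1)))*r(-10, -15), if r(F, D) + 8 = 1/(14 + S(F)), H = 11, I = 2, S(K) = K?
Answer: 967/2 + 31*√13/4 ≈ 511.44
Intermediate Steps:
r(F, D) = -8 + 1/(14 + F)
T(Z) = 2 - √13 (T(Z) = 2 - √(2 + 11) = 2 - √13)
499 + T((-5*(-2))*(-5/(-1)))*r(-10, -15) = 499 + (2 - √13)*((-111 - 8*(-10))/(14 - 10)) = 499 + (2 - √13)*((-111 + 80)/4) = 499 + (2 - √13)*((¼)*(-31)) = 499 + (2 - √13)*(-31/4) = 499 + (-31/2 + 31*√13/4) = 967/2 + 31*√13/4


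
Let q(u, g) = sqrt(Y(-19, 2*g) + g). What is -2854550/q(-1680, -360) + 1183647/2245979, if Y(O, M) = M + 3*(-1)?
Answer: 1183647/2245979 + 2854550*I*sqrt(3)/57 ≈ 0.52701 + 86741.0*I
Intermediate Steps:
Y(O, M) = -3 + M (Y(O, M) = M - 3 = -3 + M)
q(u, g) = sqrt(-3 + 3*g) (q(u, g) = sqrt((-3 + 2*g) + g) = sqrt(-3 + 3*g))
-2854550/q(-1680, -360) + 1183647/2245979 = -2854550/sqrt(-3 + 3*(-360)) + 1183647/2245979 = -2854550/sqrt(-3 - 1080) + 1183647*(1/2245979) = -2854550*(-I*sqrt(3)/57) + 1183647/2245979 = -(-2854550)*I*sqrt(3)/57 + 1183647/2245979 = 2854550*I*sqrt(3)/57 + 1183647/2245979 = 1183647/2245979 + 2854550*I*sqrt(3)/57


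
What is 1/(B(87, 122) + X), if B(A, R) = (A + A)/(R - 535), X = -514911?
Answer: -413/212658417 ≈ -1.9421e-6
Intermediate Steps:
B(A, R) = 2*A/(-535 + R) (B(A, R) = (2*A)/(-535 + R) = 2*A/(-535 + R))
1/(B(87, 122) + X) = 1/(2*87/(-535 + 122) - 514911) = 1/(2*87/(-413) - 514911) = 1/(2*87*(-1/413) - 514911) = 1/(-174/413 - 514911) = 1/(-212658417/413) = -413/212658417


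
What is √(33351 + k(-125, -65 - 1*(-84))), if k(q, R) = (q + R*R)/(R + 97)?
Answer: √28049902/29 ≈ 182.63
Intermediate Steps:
k(q, R) = (q + R²)/(97 + R)
√(33351 + k(-125, -65 - 1*(-84))) = √(33351 + (-125 + (-65 - 1*(-84))²)/(97 + (-65 - 1*(-84)))) = √(33351 + (-125 + (-65 + 84)²)/(97 + (-65 + 84))) = √(33351 + (-125 + 19²)/(97 + 19)) = √(33351 + (-125 + 361)/116) = √(33351 + (1/116)*236) = √(33351 + 59/29) = √(967238/29) = √28049902/29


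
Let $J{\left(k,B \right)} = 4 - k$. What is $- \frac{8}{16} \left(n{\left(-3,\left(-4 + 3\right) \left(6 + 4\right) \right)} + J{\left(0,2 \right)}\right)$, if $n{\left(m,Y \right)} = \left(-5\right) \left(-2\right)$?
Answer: $-7$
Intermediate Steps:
$n{\left(m,Y \right)} = 10$
$- \frac{8}{16} \left(n{\left(-3,\left(-4 + 3\right) \left(6 + 4\right) \right)} + J{\left(0,2 \right)}\right) = - \frac{8}{16} \left(10 + \left(4 - 0\right)\right) = \left(-8\right) \frac{1}{16} \left(10 + \left(4 + 0\right)\right) = - \frac{10 + 4}{2} = \left(- \frac{1}{2}\right) 14 = -7$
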